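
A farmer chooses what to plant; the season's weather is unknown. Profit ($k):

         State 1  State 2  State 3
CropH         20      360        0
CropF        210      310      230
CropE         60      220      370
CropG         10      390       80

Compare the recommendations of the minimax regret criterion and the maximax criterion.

Column bests: State 1=210, State 2=390, State 3=370.
CropH regrets: 190, 30, 370 → max 370
CropF regrets: 0, 80, 140 → max 140
CropE regrets: 150, 170, 0 → max 170
CropG regrets: 200, 0, 290 → max 290
Smallest max regret = 140 → CropF.
Row maxima: CropH=360, CropF=310, CropE=370, CropG=390
Best best-case = 390 → CropG.

minimax regret → CropF; maximax → CropG (disagree)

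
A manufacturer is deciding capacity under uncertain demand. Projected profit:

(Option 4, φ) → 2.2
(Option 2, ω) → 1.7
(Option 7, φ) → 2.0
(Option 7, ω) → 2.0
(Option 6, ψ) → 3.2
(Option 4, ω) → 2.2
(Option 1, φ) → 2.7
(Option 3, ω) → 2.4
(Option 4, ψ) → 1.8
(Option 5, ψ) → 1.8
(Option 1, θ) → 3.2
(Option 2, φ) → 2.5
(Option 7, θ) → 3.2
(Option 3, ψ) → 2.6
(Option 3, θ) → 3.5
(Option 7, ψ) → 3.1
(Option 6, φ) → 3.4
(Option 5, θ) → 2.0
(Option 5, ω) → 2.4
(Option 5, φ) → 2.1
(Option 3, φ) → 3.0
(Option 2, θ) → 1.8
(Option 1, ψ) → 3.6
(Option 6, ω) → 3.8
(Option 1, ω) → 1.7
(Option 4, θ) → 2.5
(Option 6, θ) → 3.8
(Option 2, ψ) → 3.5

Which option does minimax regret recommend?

Column bests: θ=3.8, φ=3.4, ψ=3.6, ω=3.8.
Option 1 regrets: 0.6, 0.7, 0.0, 2.1 → max 2.1
Option 2 regrets: 2.0, 0.9, 0.1, 2.1 → max 2.1
Option 3 regrets: 0.3, 0.4, 1.0, 1.4 → max 1.4
Option 4 regrets: 1.3, 1.2, 1.8, 1.6 → max 1.8
Option 5 regrets: 1.8, 1.3, 1.8, 1.4 → max 1.8
Option 6 regrets: 0.0, 0.0, 0.4, 0.0 → max 0.4
Option 7 regrets: 0.6, 1.4, 0.5, 1.8 → max 1.8
Smallest max regret = 0.4 → Option 6.

Option 6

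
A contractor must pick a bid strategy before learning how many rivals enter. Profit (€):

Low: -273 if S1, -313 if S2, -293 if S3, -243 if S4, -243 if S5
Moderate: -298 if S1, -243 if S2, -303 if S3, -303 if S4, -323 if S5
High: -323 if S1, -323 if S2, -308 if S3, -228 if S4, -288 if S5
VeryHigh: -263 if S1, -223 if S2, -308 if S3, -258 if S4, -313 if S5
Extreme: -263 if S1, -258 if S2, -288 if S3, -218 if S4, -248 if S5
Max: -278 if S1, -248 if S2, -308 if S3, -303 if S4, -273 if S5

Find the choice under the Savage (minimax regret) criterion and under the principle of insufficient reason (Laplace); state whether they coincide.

Column bests: S1=-263, S2=-223, S3=-288, S4=-218, S5=-243.
Low regrets: 10, 90, 5, 25, 0 → max 90
Moderate regrets: 35, 20, 15, 85, 80 → max 85
High regrets: 60, 100, 20, 10, 45 → max 100
VeryHigh regrets: 0, 0, 20, 40, 70 → max 70
Extreme regrets: 0, 35, 0, 0, 5 → max 35
Max regrets: 15, 25, 20, 85, 30 → max 85
Smallest max regret = 35 → Extreme.
Row averages: Low=-273, Moderate=-294, High=-294, VeryHigh=-273, Extreme=-255, Max=-282
Highest average = -255 → Extreme.

minimax regret → Extreme; laplace → Extreme (agree)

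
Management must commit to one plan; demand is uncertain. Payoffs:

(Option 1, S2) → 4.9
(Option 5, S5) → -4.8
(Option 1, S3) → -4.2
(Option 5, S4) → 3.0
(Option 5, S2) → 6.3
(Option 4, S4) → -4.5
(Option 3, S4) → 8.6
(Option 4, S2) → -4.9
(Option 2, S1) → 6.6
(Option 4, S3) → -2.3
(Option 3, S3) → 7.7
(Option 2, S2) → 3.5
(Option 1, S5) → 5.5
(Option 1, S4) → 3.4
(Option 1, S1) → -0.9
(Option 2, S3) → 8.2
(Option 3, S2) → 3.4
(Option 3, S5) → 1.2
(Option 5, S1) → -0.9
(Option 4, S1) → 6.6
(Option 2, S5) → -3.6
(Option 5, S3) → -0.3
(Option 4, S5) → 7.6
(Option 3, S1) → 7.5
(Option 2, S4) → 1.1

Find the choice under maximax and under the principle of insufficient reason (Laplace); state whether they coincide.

Row maxima: Option 1=5.5, Option 2=8.2, Option 3=8.6, Option 4=7.6, Option 5=6.3
Best best-case = 8.6 → Option 3.
Row averages: Option 1=1.74, Option 2=3.16, Option 3=5.68, Option 4=0.5, Option 5=0.66
Highest average = 5.68 → Option 3.

maximax → Option 3; laplace → Option 3 (agree)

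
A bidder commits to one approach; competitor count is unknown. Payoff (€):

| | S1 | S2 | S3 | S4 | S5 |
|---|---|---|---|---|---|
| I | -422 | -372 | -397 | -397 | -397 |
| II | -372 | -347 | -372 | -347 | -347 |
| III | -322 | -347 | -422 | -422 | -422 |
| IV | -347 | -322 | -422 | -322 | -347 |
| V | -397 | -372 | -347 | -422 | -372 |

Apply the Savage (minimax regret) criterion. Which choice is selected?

Column bests: S1=-322, S2=-322, S3=-347, S4=-322, S5=-347.
I regrets: 100, 50, 50, 75, 50 → max 100
II regrets: 50, 25, 25, 25, 0 → max 50
III regrets: 0, 25, 75, 100, 75 → max 100
IV regrets: 25, 0, 75, 0, 0 → max 75
V regrets: 75, 50, 0, 100, 25 → max 100
Smallest max regret = 50 → II.

II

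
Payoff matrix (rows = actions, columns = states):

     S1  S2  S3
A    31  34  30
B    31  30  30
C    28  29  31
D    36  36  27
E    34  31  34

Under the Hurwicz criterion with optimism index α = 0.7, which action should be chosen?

A: 0.7·34 + 0.3·30 = 32.8
B: 0.7·31 + 0.3·30 = 30.7
C: 0.7·31 + 0.3·28 = 30.1
D: 0.7·36 + 0.3·27 = 33.3
E: 0.7·34 + 0.3·31 = 33.1
Highest Hurwicz score = 33.3 → D.

D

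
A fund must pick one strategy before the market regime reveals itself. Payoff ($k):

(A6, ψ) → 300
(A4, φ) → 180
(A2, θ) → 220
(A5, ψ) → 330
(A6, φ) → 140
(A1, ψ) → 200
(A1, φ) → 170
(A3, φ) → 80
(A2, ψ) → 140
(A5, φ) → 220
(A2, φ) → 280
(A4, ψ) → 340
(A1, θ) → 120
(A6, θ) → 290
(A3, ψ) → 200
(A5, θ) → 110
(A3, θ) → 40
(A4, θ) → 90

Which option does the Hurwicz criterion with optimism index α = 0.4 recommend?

A1: 0.4·200 + 0.6·120 = 152
A2: 0.4·280 + 0.6·140 = 196
A3: 0.4·200 + 0.6·40 = 104
A4: 0.4·340 + 0.6·90 = 190
A5: 0.4·330 + 0.6·110 = 198
A6: 0.4·300 + 0.6·140 = 204
Highest Hurwicz score = 204 → A6.

A6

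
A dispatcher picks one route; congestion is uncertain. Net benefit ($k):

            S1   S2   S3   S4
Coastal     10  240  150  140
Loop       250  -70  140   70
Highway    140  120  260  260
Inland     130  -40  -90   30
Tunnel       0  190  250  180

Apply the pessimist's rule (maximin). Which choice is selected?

Row minima: Coastal=10, Loop=-70, Highway=120, Inland=-90, Tunnel=0
Best worst-case = 120 → Highway.

Highway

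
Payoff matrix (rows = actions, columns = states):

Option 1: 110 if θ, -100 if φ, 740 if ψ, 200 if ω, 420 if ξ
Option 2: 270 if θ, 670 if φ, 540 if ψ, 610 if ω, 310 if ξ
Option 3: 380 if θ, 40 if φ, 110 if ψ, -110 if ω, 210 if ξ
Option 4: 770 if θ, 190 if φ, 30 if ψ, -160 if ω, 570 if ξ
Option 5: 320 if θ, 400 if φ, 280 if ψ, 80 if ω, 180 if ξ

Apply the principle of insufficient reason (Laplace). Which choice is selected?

Option 2

Row averages: Option 1=274, Option 2=480, Option 3=126, Option 4=280, Option 5=252
Highest average = 480 → Option 2.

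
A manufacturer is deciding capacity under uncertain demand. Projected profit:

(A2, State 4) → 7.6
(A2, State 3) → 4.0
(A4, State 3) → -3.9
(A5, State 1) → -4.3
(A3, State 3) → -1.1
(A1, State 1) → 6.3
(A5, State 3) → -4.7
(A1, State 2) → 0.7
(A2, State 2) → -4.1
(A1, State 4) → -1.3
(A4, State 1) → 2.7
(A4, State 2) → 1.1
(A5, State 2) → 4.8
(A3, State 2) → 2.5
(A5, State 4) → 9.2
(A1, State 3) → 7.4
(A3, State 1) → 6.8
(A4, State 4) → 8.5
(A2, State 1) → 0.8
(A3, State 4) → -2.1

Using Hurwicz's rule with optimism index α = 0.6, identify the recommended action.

A1: 0.6·7.4 + 0.4·(-1.3) = 3.92
A2: 0.6·7.6 + 0.4·(-4.1) = 2.92
A3: 0.6·6.8 + 0.4·(-2.1) = 3.24
A4: 0.6·8.5 + 0.4·(-3.9) = 3.54
A5: 0.6·9.2 + 0.4·(-4.7) = 3.64
Highest Hurwicz score = 3.92 → A1.

A1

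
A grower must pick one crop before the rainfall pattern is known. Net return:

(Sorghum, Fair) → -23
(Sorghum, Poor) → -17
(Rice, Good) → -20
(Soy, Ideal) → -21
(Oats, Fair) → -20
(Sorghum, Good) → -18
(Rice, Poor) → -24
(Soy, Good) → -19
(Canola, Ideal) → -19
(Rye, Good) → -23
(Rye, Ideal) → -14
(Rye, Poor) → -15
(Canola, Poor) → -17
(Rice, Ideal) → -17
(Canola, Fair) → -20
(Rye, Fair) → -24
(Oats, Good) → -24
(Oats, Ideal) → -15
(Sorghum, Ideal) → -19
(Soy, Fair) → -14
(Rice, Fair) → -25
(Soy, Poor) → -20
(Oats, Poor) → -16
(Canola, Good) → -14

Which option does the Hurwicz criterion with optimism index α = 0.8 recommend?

Canola

Soy: 0.8·(-14) + 0.2·(-21) = -15.4
Oats: 0.8·(-15) + 0.2·(-24) = -16.8
Rye: 0.8·(-14) + 0.2·(-24) = -16
Rice: 0.8·(-17) + 0.2·(-25) = -18.6
Sorghum: 0.8·(-17) + 0.2·(-23) = -18.2
Canola: 0.8·(-14) + 0.2·(-20) = -15.2
Highest Hurwicz score = -15.2 → Canola.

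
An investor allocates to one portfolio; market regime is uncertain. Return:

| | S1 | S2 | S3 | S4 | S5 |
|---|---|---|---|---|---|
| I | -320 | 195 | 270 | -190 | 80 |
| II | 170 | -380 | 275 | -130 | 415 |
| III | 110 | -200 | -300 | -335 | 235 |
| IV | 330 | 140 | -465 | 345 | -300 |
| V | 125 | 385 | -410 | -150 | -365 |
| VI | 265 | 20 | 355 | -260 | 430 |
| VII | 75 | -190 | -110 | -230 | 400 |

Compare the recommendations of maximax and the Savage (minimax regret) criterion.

Row maxima: I=270, II=415, III=235, IV=345, V=385, VI=430, VII=400
Best best-case = 430 → VI.
Column bests: S1=330, S2=385, S3=355, S4=345, S5=430.
I regrets: 650, 190, 85, 535, 350 → max 650
II regrets: 160, 765, 80, 475, 15 → max 765
III regrets: 220, 585, 655, 680, 195 → max 680
IV regrets: 0, 245, 820, 0, 730 → max 820
V regrets: 205, 0, 765, 495, 795 → max 795
VI regrets: 65, 365, 0, 605, 0 → max 605
VII regrets: 255, 575, 465, 575, 30 → max 575
Smallest max regret = 575 → VII.

maximax → VI; minimax regret → VII (disagree)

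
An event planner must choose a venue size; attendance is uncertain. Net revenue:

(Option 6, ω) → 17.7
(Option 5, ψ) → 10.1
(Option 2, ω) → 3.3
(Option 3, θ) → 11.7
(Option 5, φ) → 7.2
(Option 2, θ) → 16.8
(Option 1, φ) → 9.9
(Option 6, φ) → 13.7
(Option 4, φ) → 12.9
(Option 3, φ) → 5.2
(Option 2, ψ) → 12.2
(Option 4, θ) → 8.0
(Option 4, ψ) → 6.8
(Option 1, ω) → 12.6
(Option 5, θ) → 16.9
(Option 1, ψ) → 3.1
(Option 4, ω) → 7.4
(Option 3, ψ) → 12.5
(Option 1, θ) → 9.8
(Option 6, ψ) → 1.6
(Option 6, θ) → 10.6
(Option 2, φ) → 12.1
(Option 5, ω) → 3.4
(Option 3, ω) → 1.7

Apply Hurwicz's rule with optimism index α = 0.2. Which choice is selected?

Option 4

Option 1: 0.2·12.6 + 0.8·3.1 = 5
Option 2: 0.2·16.8 + 0.8·3.3 = 6
Option 3: 0.2·12.5 + 0.8·1.7 = 3.86
Option 4: 0.2·12.9 + 0.8·6.8 = 8.02
Option 5: 0.2·16.9 + 0.8·3.4 = 6.1
Option 6: 0.2·17.7 + 0.8·1.6 = 4.82
Highest Hurwicz score = 8.02 → Option 4.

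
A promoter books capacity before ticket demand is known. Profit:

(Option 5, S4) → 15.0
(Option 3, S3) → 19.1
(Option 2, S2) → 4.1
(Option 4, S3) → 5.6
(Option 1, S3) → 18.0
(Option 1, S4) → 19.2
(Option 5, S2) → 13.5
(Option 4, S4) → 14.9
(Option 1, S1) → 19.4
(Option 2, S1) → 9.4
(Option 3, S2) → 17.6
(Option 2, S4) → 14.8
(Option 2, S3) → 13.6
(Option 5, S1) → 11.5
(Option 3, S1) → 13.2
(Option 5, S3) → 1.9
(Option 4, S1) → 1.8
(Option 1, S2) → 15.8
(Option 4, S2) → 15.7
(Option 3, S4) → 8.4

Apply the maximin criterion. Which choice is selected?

Option 1

Row minima: Option 1=15.8, Option 2=4.1, Option 3=8.4, Option 4=1.8, Option 5=1.9
Best worst-case = 15.8 → Option 1.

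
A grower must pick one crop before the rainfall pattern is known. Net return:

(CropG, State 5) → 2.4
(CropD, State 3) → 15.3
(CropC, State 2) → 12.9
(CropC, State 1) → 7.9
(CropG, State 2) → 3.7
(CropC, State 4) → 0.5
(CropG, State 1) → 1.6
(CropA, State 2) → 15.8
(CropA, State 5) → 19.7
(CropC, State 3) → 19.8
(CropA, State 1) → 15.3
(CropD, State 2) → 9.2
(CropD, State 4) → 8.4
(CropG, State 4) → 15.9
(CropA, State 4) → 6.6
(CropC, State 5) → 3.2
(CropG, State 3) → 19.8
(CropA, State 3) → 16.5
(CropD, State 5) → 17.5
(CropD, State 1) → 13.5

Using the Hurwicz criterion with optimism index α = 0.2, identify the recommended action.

CropD

CropG: 0.2·19.8 + 0.8·1.6 = 5.24
CropD: 0.2·17.5 + 0.8·8.4 = 10.22
CropC: 0.2·19.8 + 0.8·0.5 = 4.36
CropA: 0.2·19.7 + 0.8·6.6 = 9.22
Highest Hurwicz score = 10.22 → CropD.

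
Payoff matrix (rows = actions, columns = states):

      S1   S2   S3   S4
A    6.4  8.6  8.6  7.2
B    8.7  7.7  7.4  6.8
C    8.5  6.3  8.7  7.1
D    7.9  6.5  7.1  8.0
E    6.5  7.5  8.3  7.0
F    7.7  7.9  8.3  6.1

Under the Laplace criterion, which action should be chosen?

A

Row averages: A=7.7, B=7.65, C=7.65, D=7.375, E=7.325, F=7.5
Highest average = 7.7 → A.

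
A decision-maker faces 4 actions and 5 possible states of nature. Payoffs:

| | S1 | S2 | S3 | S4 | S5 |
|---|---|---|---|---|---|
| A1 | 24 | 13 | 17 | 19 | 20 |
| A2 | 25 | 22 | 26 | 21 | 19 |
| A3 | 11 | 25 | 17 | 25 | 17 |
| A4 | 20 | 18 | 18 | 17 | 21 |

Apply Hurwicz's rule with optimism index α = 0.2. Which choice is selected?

A2

A1: 0.2·24 + 0.8·13 = 15.2
A2: 0.2·26 + 0.8·19 = 20.4
A3: 0.2·25 + 0.8·11 = 13.8
A4: 0.2·21 + 0.8·17 = 17.8
Highest Hurwicz score = 20.4 → A2.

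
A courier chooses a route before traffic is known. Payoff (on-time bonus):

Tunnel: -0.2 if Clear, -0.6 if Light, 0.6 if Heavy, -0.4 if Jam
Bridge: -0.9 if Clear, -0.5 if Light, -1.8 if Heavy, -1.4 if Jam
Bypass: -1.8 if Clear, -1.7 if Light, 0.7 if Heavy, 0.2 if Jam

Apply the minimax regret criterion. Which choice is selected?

Column bests: Clear=-0.2, Light=-0.5, Heavy=0.7, Jam=0.2.
Tunnel regrets: 0.0, 0.1, 0.1, 0.6 → max 0.6
Bridge regrets: 0.7, 0.0, 2.5, 1.6 → max 2.5
Bypass regrets: 1.6, 1.2, 0.0, 0.0 → max 1.6
Smallest max regret = 0.6 → Tunnel.

Tunnel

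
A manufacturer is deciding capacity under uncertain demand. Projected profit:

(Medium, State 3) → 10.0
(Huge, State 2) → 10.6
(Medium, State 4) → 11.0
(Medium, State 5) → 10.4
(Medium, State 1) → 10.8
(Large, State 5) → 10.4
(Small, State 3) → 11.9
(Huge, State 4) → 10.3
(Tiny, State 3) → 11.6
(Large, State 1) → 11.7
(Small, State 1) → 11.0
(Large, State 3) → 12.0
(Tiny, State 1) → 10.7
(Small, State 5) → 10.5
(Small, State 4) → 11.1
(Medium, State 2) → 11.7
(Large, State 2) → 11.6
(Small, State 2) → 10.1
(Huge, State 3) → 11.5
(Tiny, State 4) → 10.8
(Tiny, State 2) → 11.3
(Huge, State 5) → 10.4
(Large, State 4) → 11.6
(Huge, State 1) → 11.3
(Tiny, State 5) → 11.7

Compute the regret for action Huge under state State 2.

1.1

Best payoff under State 2 is 11.7.
Regret = 11.7 − 10.6 = 1.1.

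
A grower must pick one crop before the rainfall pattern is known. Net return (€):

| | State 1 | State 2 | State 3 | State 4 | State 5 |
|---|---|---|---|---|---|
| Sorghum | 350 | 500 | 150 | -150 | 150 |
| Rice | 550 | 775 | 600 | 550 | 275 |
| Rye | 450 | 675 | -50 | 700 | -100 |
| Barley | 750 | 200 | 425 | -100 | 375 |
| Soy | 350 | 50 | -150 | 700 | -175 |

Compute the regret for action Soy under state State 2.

Best payoff under State 2 is 775.
Regret = 775 − 50 = 725.

725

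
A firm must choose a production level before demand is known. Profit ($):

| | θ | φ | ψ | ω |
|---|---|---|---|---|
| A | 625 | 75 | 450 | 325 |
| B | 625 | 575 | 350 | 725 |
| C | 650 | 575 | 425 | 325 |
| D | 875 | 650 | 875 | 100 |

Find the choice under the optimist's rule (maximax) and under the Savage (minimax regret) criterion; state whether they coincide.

maximax → D; minimax regret → C (disagree)

Row maxima: A=625, B=725, C=650, D=875
Best best-case = 875 → D.
Column bests: θ=875, φ=650, ψ=875, ω=725.
A regrets: 250, 575, 425, 400 → max 575
B regrets: 250, 75, 525, 0 → max 525
C regrets: 225, 75, 450, 400 → max 450
D regrets: 0, 0, 0, 625 → max 625
Smallest max regret = 450 → C.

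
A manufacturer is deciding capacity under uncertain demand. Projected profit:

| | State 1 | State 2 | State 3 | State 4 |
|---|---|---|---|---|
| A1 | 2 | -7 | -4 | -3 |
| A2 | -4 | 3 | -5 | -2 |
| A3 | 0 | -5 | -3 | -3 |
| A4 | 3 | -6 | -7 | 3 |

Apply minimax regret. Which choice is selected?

Column bests: State 1=3, State 2=3, State 3=-3, State 4=3.
A1 regrets: 1, 10, 1, 6 → max 10
A2 regrets: 7, 0, 2, 5 → max 7
A3 regrets: 3, 8, 0, 6 → max 8
A4 regrets: 0, 9, 4, 0 → max 9
Smallest max regret = 7 → A2.

A2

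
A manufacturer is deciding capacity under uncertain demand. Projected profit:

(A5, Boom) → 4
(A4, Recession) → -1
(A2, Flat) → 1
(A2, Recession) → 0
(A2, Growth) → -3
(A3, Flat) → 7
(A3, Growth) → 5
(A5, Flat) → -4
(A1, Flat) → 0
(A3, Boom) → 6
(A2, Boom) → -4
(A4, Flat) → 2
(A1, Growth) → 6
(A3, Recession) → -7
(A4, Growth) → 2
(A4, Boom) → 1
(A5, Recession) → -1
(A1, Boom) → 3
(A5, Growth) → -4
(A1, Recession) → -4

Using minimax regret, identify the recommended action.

Column bests: Recession=0, Flat=7, Growth=6, Boom=6.
A1 regrets: 4, 7, 0, 3 → max 7
A2 regrets: 0, 6, 9, 10 → max 10
A3 regrets: 7, 0, 1, 0 → max 7
A4 regrets: 1, 5, 4, 5 → max 5
A5 regrets: 1, 11, 10, 2 → max 11
Smallest max regret = 5 → A4.

A4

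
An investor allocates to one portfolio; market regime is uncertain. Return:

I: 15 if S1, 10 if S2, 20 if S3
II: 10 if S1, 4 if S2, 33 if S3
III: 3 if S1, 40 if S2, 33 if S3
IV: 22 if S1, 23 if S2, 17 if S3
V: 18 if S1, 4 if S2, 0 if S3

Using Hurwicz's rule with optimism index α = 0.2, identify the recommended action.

I: 0.2·20 + 0.8·10 = 12
II: 0.2·33 + 0.8·4 = 9.8
III: 0.2·40 + 0.8·3 = 10.4
IV: 0.2·23 + 0.8·17 = 18.2
V: 0.2·18 + 0.8·0 = 3.6
Highest Hurwicz score = 18.2 → IV.

IV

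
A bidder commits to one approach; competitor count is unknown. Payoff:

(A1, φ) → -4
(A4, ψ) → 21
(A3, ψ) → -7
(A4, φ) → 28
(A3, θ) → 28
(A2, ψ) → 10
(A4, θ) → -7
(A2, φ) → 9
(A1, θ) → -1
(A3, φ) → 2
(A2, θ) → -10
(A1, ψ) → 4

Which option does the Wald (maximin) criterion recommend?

Row minima: A1=-4, A2=-10, A3=-7, A4=-7
Best worst-case = -4 → A1.

A1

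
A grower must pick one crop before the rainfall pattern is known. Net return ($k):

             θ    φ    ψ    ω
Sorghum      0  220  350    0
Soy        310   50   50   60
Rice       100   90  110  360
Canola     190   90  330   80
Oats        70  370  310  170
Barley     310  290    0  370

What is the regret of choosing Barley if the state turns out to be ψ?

Best payoff under ψ is 350.
Regret = 350 − 0 = 350.

350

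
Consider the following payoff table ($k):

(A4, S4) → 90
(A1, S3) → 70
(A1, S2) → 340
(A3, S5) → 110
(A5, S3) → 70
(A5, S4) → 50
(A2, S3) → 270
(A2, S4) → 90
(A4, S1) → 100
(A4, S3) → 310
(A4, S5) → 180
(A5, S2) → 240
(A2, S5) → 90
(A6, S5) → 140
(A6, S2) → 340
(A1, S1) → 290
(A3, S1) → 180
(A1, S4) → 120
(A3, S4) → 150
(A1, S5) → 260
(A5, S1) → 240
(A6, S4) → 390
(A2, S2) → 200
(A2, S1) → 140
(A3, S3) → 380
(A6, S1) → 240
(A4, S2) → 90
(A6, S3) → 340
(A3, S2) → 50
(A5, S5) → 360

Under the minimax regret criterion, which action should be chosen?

Column bests: S1=290, S2=340, S3=380, S4=390, S5=360.
A1 regrets: 0, 0, 310, 270, 100 → max 310
A2 regrets: 150, 140, 110, 300, 270 → max 300
A3 regrets: 110, 290, 0, 240, 250 → max 290
A4 regrets: 190, 250, 70, 300, 180 → max 300
A5 regrets: 50, 100, 310, 340, 0 → max 340
A6 regrets: 50, 0, 40, 0, 220 → max 220
Smallest max regret = 220 → A6.

A6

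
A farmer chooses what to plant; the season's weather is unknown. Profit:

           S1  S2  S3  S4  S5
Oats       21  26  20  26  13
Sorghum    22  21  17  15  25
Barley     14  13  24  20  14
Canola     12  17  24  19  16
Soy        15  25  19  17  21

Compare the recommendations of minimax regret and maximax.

minimax regret → Soy; maximax → Oats (disagree)

Column bests: S1=22, S2=26, S3=24, S4=26, S5=25.
Oats regrets: 1, 0, 4, 0, 12 → max 12
Sorghum regrets: 0, 5, 7, 11, 0 → max 11
Barley regrets: 8, 13, 0, 6, 11 → max 13
Canola regrets: 10, 9, 0, 7, 9 → max 10
Soy regrets: 7, 1, 5, 9, 4 → max 9
Smallest max regret = 9 → Soy.
Row maxima: Oats=26, Sorghum=25, Barley=24, Canola=24, Soy=25
Best best-case = 26 → Oats.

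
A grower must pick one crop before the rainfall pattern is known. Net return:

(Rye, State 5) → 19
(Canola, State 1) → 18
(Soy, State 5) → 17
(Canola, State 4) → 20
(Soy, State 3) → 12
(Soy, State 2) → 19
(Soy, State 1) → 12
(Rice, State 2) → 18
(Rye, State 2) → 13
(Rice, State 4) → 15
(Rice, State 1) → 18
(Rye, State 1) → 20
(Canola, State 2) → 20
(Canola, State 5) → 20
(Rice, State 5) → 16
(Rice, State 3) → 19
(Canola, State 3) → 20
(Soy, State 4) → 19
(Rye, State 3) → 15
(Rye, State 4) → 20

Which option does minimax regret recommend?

Column bests: State 1=20, State 2=20, State 3=20, State 4=20, State 5=20.
Rice regrets: 2, 2, 1, 5, 4 → max 5
Rye regrets: 0, 7, 5, 0, 1 → max 7
Canola regrets: 2, 0, 0, 0, 0 → max 2
Soy regrets: 8, 1, 8, 1, 3 → max 8
Smallest max regret = 2 → Canola.

Canola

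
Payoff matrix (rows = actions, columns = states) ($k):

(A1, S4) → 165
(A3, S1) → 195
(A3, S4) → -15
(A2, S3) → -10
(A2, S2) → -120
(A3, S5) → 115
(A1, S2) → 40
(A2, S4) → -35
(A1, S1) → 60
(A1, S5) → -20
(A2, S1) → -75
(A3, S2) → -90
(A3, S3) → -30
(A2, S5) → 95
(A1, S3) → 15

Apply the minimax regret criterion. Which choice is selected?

Column bests: S1=195, S2=40, S3=15, S4=165, S5=115.
A1 regrets: 135, 0, 0, 0, 135 → max 135
A2 regrets: 270, 160, 25, 200, 20 → max 270
A3 regrets: 0, 130, 45, 180, 0 → max 180
Smallest max regret = 135 → A1.

A1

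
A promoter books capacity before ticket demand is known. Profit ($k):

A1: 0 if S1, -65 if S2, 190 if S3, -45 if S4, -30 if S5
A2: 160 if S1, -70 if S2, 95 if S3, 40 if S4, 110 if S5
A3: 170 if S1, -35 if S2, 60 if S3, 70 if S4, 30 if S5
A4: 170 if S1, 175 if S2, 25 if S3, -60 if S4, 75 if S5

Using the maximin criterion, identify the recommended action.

A3

Row minima: A1=-65, A2=-70, A3=-35, A4=-60
Best worst-case = -35 → A3.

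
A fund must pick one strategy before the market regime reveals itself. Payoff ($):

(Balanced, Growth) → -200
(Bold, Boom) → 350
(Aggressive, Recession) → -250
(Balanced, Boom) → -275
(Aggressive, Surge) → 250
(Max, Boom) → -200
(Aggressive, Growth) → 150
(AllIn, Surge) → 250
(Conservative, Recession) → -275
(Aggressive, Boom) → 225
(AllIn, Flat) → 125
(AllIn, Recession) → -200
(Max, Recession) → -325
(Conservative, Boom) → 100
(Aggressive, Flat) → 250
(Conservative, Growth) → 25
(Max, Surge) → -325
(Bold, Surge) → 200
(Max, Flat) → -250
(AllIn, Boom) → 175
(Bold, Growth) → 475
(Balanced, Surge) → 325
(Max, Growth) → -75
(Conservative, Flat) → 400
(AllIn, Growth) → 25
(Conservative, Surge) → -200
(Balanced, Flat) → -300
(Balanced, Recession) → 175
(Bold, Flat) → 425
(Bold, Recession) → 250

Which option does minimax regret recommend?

Bold

Column bests: Recession=250, Flat=425, Growth=475, Boom=350, Surge=325.
Conservative regrets: 525, 25, 450, 250, 525 → max 525
Balanced regrets: 75, 725, 675, 625, 0 → max 725
Aggressive regrets: 500, 175, 325, 125, 75 → max 500
Bold regrets: 0, 0, 0, 0, 125 → max 125
AllIn regrets: 450, 300, 450, 175, 75 → max 450
Max regrets: 575, 675, 550, 550, 650 → max 675
Smallest max regret = 125 → Bold.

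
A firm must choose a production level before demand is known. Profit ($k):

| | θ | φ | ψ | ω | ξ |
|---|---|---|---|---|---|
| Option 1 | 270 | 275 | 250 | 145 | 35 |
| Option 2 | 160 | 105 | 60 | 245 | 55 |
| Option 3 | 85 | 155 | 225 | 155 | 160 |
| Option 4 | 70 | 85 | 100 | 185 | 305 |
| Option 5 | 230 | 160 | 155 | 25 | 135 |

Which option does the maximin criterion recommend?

Option 3

Row minima: Option 1=35, Option 2=55, Option 3=85, Option 4=70, Option 5=25
Best worst-case = 85 → Option 3.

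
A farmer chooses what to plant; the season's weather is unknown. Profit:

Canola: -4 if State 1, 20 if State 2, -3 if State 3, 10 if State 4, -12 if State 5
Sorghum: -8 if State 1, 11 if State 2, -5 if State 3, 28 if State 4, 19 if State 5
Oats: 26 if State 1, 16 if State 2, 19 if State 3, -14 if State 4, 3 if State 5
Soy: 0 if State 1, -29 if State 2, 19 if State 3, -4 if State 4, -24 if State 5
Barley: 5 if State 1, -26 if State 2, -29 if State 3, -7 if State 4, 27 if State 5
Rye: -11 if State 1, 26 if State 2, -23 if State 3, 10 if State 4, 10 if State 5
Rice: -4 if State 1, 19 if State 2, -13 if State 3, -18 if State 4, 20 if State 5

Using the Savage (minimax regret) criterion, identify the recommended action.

Sorghum

Column bests: State 1=26, State 2=26, State 3=19, State 4=28, State 5=27.
Canola regrets: 30, 6, 22, 18, 39 → max 39
Sorghum regrets: 34, 15, 24, 0, 8 → max 34
Oats regrets: 0, 10, 0, 42, 24 → max 42
Soy regrets: 26, 55, 0, 32, 51 → max 55
Barley regrets: 21, 52, 48, 35, 0 → max 52
Rye regrets: 37, 0, 42, 18, 17 → max 42
Rice regrets: 30, 7, 32, 46, 7 → max 46
Smallest max regret = 34 → Sorghum.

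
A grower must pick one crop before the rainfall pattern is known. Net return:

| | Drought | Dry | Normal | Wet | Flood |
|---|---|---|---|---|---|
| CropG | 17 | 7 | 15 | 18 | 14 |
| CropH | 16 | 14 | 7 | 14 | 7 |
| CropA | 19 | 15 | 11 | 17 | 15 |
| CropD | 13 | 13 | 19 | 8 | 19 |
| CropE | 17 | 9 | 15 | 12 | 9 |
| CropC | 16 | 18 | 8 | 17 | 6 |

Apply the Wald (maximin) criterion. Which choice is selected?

CropA

Row minima: CropG=7, CropH=7, CropA=11, CropD=8, CropE=9, CropC=6
Best worst-case = 11 → CropA.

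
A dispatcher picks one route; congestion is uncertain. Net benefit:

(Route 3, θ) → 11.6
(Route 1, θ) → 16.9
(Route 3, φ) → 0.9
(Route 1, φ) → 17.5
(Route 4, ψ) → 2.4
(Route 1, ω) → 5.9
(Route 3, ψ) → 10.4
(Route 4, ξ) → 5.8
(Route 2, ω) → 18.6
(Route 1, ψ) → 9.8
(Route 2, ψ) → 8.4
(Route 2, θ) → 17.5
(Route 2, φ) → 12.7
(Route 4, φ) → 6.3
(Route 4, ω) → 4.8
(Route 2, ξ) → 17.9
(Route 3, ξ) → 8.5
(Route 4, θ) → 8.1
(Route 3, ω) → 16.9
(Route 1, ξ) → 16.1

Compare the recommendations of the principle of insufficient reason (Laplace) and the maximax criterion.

laplace → Route 2; maximax → Route 2 (agree)

Row averages: Route 1=13.24, Route 2=15.02, Route 3=9.66, Route 4=5.48
Highest average = 15.02 → Route 2.
Row maxima: Route 1=17.5, Route 2=18.6, Route 3=16.9, Route 4=8.1
Best best-case = 18.6 → Route 2.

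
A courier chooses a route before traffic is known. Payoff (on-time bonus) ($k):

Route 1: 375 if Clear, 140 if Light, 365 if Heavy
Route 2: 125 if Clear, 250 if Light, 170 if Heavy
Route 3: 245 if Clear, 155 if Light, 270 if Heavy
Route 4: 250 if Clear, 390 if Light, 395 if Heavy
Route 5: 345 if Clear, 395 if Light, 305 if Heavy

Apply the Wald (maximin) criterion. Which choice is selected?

Route 5

Row minima: Route 1=140, Route 2=125, Route 3=155, Route 4=250, Route 5=305
Best worst-case = 305 → Route 5.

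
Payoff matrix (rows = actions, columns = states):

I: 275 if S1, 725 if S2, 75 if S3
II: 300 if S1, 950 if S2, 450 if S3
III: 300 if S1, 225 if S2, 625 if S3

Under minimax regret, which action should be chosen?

II

Column bests: S1=300, S2=950, S3=625.
I regrets: 25, 225, 550 → max 550
II regrets: 0, 0, 175 → max 175
III regrets: 0, 725, 0 → max 725
Smallest max regret = 175 → II.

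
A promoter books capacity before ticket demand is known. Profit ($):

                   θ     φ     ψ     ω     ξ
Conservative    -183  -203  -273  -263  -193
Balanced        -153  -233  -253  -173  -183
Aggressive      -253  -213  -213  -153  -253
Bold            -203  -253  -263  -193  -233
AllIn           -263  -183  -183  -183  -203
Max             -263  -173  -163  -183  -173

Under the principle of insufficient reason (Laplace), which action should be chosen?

Row averages: Conservative=-223, Balanced=-199, Aggressive=-217, Bold=-229, AllIn=-203, Max=-191
Highest average = -191 → Max.

Max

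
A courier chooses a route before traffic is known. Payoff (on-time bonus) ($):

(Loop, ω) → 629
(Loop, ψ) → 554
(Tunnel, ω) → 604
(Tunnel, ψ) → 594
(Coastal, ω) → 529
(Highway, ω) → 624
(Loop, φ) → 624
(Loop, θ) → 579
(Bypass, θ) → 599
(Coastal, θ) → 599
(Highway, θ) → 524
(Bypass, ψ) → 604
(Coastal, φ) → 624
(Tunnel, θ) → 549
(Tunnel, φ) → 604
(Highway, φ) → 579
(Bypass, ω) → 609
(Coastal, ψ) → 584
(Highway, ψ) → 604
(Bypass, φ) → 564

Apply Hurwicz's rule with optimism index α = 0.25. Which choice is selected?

Bypass

Bypass: 0.25·609 + 0.75·564 = 575.25
Tunnel: 0.25·604 + 0.75·549 = 562.75
Coastal: 0.25·624 + 0.75·529 = 552.75
Highway: 0.25·624 + 0.75·524 = 549
Loop: 0.25·629 + 0.75·554 = 572.75
Highest Hurwicz score = 575.25 → Bypass.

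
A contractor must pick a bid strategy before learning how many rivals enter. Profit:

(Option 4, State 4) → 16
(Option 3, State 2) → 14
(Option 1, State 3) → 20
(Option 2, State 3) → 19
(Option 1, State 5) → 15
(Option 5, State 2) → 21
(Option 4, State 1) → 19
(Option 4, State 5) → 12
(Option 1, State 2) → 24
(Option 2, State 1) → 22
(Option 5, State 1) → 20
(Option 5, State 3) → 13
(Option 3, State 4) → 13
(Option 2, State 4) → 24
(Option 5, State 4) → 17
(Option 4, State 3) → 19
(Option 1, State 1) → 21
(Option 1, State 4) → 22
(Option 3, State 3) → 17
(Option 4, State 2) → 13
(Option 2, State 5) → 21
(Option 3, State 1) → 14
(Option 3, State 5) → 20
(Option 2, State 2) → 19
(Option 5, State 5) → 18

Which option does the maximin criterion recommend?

Row minima: Option 1=15, Option 2=19, Option 3=13, Option 4=12, Option 5=13
Best worst-case = 19 → Option 2.

Option 2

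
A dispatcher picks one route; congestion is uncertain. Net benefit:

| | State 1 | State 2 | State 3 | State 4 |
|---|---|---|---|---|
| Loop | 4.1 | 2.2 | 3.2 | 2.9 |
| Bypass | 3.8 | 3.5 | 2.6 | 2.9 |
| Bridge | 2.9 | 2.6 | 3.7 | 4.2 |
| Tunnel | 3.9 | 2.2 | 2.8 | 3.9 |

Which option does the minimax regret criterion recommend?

Column bests: State 1=4.1, State 2=3.5, State 3=3.7, State 4=4.2.
Loop regrets: 0.0, 1.3, 0.5, 1.3 → max 1.3
Bypass regrets: 0.3, 0.0, 1.1, 1.3 → max 1.3
Bridge regrets: 1.2, 0.9, 0.0, 0.0 → max 1.2
Tunnel regrets: 0.2, 1.3, 0.9, 0.3 → max 1.3
Smallest max regret = 1.2 → Bridge.

Bridge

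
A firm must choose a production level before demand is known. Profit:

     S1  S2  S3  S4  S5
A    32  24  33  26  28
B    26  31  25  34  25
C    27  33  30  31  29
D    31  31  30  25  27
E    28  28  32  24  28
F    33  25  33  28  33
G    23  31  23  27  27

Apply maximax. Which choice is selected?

B

Row maxima: A=33, B=34, C=33, D=31, E=32, F=33, G=31
Best best-case = 34 → B.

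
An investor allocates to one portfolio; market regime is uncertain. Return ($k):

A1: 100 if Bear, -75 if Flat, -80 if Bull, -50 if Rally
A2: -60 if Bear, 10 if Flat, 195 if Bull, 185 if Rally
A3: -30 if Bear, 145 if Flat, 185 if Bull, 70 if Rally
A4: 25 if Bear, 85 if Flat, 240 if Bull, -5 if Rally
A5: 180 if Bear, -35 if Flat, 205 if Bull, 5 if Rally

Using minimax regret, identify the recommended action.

A5

Column bests: Bear=180, Flat=145, Bull=240, Rally=185.
A1 regrets: 80, 220, 320, 235 → max 320
A2 regrets: 240, 135, 45, 0 → max 240
A3 regrets: 210, 0, 55, 115 → max 210
A4 regrets: 155, 60, 0, 190 → max 190
A5 regrets: 0, 180, 35, 180 → max 180
Smallest max regret = 180 → A5.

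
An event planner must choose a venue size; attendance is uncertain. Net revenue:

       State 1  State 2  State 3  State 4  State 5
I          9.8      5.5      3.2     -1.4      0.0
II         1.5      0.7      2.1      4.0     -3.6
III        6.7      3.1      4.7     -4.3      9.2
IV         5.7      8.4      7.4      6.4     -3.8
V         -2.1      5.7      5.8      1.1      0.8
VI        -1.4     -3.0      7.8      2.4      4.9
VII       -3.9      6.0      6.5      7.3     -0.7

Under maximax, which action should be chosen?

I

Row maxima: I=9.8, II=4.0, III=9.2, IV=8.4, V=5.8, VI=7.8, VII=7.3
Best best-case = 9.8 → I.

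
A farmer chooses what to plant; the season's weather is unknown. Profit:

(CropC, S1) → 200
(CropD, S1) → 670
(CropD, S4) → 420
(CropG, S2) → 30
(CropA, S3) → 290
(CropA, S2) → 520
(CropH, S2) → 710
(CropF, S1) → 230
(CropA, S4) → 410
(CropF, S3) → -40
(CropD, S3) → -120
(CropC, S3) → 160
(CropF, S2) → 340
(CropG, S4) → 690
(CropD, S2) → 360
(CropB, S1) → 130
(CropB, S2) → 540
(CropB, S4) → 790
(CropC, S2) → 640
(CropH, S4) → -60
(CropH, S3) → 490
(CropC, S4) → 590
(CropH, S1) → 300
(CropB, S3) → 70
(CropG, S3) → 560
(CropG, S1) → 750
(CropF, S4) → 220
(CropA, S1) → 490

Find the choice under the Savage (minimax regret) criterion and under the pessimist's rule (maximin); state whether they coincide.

Column bests: S1=750, S2=710, S3=560, S4=790.
CropA regrets: 260, 190, 270, 380 → max 380
CropG regrets: 0, 680, 0, 100 → max 680
CropD regrets: 80, 350, 680, 370 → max 680
CropH regrets: 450, 0, 70, 850 → max 850
CropF regrets: 520, 370, 600, 570 → max 600
CropC regrets: 550, 70, 400, 200 → max 550
CropB regrets: 620, 170, 490, 0 → max 620
Smallest max regret = 380 → CropA.
Row minima: CropA=290, CropG=30, CropD=-120, CropH=-60, CropF=-40, CropC=160, CropB=70
Best worst-case = 290 → CropA.

minimax regret → CropA; maximin → CropA (agree)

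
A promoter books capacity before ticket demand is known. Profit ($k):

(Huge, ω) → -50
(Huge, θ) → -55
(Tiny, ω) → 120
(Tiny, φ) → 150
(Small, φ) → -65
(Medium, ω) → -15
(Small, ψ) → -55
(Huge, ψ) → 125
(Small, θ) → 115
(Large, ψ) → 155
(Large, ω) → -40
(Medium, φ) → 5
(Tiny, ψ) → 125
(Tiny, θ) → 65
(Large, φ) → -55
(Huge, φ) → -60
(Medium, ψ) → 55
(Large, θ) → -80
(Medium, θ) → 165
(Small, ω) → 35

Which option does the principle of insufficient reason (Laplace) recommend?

Row averages: Tiny=115, Small=7.5, Medium=52.5, Large=-5, Huge=-10
Highest average = 115 → Tiny.

Tiny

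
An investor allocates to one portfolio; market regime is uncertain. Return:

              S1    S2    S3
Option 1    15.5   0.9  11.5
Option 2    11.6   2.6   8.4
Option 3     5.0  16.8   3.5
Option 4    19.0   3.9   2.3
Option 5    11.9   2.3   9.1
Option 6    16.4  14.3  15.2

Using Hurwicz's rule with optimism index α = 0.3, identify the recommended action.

Option 6

Option 1: 0.3·15.5 + 0.7·0.9 = 5.28
Option 2: 0.3·11.6 + 0.7·2.6 = 5.3
Option 3: 0.3·16.8 + 0.7·3.5 = 7.49
Option 4: 0.3·19.0 + 0.7·2.3 = 7.31
Option 5: 0.3·11.9 + 0.7·2.3 = 5.18
Option 6: 0.3·16.4 + 0.7·14.3 = 14.93
Highest Hurwicz score = 14.93 → Option 6.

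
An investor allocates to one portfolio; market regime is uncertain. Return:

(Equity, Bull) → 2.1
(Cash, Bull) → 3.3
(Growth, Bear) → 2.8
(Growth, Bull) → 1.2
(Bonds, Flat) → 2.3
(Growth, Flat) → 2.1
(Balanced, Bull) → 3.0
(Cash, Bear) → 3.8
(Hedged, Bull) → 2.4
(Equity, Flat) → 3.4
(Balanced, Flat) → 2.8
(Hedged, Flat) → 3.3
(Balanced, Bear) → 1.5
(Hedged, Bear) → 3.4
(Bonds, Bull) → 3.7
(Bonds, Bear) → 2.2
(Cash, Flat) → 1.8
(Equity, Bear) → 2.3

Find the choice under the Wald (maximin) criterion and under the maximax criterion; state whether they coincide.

Row minima: Bonds=2.2, Cash=1.8, Hedged=2.4, Balanced=1.5, Equity=2.1, Growth=1.2
Best worst-case = 2.4 → Hedged.
Row maxima: Bonds=3.7, Cash=3.8, Hedged=3.4, Balanced=3.0, Equity=3.4, Growth=2.8
Best best-case = 3.8 → Cash.

maximin → Hedged; maximax → Cash (disagree)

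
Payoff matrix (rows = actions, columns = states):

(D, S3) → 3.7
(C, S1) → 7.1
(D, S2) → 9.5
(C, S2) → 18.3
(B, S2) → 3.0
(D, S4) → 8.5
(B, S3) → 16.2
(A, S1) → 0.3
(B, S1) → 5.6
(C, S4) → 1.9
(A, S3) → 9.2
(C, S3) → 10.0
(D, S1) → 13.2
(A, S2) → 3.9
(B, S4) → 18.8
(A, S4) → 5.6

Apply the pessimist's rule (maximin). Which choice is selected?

D

Row minima: A=0.3, B=3.0, C=1.9, D=3.7
Best worst-case = 3.7 → D.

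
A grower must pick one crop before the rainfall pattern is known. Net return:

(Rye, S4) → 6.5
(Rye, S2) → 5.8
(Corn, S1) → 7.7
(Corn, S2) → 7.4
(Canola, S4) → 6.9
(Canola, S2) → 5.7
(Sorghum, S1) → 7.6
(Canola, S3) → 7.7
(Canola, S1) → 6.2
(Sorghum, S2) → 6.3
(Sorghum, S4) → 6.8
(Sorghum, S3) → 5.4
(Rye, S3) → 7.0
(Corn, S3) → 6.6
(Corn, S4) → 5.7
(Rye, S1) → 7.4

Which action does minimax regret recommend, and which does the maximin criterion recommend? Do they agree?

minimax regret → Corn; maximin → Rye (disagree)

Column bests: S1=7.7, S2=7.4, S3=7.7, S4=6.9.
Corn regrets: 0.0, 0.0, 1.1, 1.2 → max 1.2
Rye regrets: 0.3, 1.6, 0.7, 0.4 → max 1.6
Sorghum regrets: 0.1, 1.1, 2.3, 0.1 → max 2.3
Canola regrets: 1.5, 1.7, 0.0, 0.0 → max 1.7
Smallest max regret = 1.2 → Corn.
Row minima: Corn=5.7, Rye=5.8, Sorghum=5.4, Canola=5.7
Best worst-case = 5.8 → Rye.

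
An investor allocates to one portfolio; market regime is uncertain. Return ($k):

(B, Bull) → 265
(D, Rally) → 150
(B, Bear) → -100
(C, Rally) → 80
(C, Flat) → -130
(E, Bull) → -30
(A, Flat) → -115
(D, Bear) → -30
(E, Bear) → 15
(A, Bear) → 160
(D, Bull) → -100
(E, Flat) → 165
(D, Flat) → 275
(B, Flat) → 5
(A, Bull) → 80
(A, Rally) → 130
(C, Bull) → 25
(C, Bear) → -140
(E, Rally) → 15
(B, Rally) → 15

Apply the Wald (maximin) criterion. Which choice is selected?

E

Row minima: A=-115, B=-100, C=-140, D=-100, E=-30
Best worst-case = -30 → E.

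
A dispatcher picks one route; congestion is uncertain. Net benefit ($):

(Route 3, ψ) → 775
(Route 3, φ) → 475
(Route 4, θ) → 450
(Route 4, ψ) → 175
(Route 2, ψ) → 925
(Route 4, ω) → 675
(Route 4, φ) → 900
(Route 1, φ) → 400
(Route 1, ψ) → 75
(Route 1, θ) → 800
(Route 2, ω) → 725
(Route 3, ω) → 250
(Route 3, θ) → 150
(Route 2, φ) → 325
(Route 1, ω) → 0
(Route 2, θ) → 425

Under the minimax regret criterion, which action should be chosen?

Route 2

Column bests: θ=800, φ=900, ψ=925, ω=725.
Route 1 regrets: 0, 500, 850, 725 → max 850
Route 2 regrets: 375, 575, 0, 0 → max 575
Route 3 regrets: 650, 425, 150, 475 → max 650
Route 4 regrets: 350, 0, 750, 50 → max 750
Smallest max regret = 575 → Route 2.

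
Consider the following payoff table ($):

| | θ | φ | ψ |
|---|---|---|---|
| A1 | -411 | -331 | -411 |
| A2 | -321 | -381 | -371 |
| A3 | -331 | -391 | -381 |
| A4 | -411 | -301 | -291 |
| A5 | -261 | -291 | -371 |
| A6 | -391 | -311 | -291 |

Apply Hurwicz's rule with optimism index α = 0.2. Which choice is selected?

A5

A1: 0.2·(-331) + 0.8·(-411) = -395
A2: 0.2·(-321) + 0.8·(-381) = -369
A3: 0.2·(-331) + 0.8·(-391) = -379
A4: 0.2·(-291) + 0.8·(-411) = -387
A5: 0.2·(-261) + 0.8·(-371) = -349
A6: 0.2·(-291) + 0.8·(-391) = -371
Highest Hurwicz score = -349 → A5.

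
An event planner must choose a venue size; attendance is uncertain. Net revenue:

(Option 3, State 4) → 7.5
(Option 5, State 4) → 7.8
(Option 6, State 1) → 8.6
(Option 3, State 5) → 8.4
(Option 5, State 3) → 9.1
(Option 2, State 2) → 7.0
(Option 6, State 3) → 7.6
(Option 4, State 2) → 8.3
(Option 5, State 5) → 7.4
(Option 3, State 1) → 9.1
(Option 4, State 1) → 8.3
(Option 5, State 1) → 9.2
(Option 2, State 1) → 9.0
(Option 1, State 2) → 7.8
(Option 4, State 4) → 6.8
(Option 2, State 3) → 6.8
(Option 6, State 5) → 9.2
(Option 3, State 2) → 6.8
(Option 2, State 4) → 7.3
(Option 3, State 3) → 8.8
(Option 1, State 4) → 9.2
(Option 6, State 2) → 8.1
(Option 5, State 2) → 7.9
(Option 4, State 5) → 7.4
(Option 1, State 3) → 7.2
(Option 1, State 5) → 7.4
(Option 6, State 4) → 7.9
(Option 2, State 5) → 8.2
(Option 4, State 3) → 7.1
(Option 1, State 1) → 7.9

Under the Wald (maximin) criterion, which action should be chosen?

Row minima: Option 1=7.2, Option 2=6.8, Option 3=6.8, Option 4=6.8, Option 5=7.4, Option 6=7.6
Best worst-case = 7.6 → Option 6.

Option 6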